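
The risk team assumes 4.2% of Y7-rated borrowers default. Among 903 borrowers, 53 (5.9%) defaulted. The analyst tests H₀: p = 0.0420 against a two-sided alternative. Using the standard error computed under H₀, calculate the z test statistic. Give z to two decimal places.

z = 2.50

p̂ = 53/903 ≈ 0.05869.
Under H₀, SE = √(0.042·0.958/903) = √(4.45581e-05) = 0.00668.
z = (0.05869 − 0.042)/0.00668 = 0.01669/0.00668 = 2.50.
p-value = 2·P(Z > 2.501) ≈ 0.0124.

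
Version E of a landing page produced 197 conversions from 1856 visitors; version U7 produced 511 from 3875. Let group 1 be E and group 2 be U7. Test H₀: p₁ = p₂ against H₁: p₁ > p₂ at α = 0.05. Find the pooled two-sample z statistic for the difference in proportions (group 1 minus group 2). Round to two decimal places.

z = -2.77

p̂₁ = 197/1856 ≈ 0.1061, p̂₂ = 511/3875 ≈ 0.1319.
Pooled p̂ = (197+511)/(1856+3875) = 708/5731 = 0.1235.
SE = √(0.108277 × 0.000796858) = 0.0093.
z = (0.1061 − 0.1319)/0.0093 = -0.0258/0.0093 = -2.77.
p-value = P(Z > -2.770) ≈ 0.9972. With α = 0.05, fail to reject H₀.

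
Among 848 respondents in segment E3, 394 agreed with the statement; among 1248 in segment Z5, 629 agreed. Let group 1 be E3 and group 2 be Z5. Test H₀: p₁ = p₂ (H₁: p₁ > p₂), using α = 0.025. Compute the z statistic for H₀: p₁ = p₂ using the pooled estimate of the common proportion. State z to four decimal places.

z = -1.7704

p̂₁ = 394/848 ≈ 0.464623, p̂₂ = 629/1248 ≈ 0.504006.
Pooled p̂ = (394+629)/(848+1248) = 1023/2096 = 0.488073.
SE = √(0.249858 × 0.00198053) = 0.022245.
z = (0.464623 − 0.504006)/0.022245 = -0.039383/0.022245 = -1.7704.
p-value = P(Z > -1.770) ≈ 0.9617, so at α = 0.025 we fail to reject H₀.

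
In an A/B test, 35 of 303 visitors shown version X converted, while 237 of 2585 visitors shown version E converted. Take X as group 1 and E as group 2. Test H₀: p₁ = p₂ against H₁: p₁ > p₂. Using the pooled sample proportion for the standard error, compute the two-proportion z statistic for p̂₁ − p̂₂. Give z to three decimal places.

p̂₁ = 35/303 = 0.115512, p̂₂ = 237/2585 = 0.091683.
Pooled p̂ = (35+237)/(303+2585) = 272/2888 = 0.094183.
SE = √(0.0853124 × 0.00368718) = 0.017736.
z = (0.115512 − 0.091683)/0.017736 = 0.023829/0.017736 = 1.344.
p-value = P(Z > 1.344) ≈ 0.0895.

z = 1.344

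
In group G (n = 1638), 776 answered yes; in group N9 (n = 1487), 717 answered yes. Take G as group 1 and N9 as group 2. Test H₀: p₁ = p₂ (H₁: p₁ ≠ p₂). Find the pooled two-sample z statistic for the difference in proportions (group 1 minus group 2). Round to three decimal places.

p̂₁ = 776/1638 = 0.47375, p̂₂ = 717/1487 = 0.48218.
Pooled p̂ = (776+717)/(1638+1487) = 1493/3125 = 0.47776.
SE = √(p̂(1−p̂)(1/n₁+1/n₂)) = √(0.47776·0.52224·0.001283) = √(0.000320114) = 0.01789.
z = (0.47375 − 0.48218)/0.01789 = -0.00843/0.01789 = -0.471.

z = -0.471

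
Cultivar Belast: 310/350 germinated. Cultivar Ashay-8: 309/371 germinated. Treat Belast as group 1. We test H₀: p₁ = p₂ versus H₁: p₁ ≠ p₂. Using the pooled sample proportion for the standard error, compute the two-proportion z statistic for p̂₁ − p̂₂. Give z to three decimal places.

z = 2.034

p̂₁ = 310/350 = 0.88571, p̂₂ = 309/371 = 0.83288.
Pooled p̂ = (310+309)/(350+371) = 619/721 = 0.85853.
SE = √(0.121456 × 0.00555256) = 0.02597.
z = (0.88571 − 0.83288)/0.02597 = 0.05283/0.02597 = 2.034.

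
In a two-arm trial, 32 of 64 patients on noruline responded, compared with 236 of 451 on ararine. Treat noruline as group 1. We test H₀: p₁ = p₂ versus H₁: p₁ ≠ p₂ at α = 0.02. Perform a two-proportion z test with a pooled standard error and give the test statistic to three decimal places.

z = -0.349

p̂₁ = 32/64 = 0.50000, p̂₂ = 236/451 = 0.52328.
Pooled p̂ = (32+236)/(64+451) = 268/515 = 0.52039.
SE = √(p̂(1−p̂)(1/n₁+1/n₂)) = √(0.52039·0.47961·0.0178423) = √(0.00445316) = 0.06673.
z = (0.50000 − 0.52328)/0.06673 = -0.02328/0.06673 = -0.349.
p-value = 2·P(Z > 0.349) ≈ 0.7272; since p > α = 0.02, fail to reject H₀.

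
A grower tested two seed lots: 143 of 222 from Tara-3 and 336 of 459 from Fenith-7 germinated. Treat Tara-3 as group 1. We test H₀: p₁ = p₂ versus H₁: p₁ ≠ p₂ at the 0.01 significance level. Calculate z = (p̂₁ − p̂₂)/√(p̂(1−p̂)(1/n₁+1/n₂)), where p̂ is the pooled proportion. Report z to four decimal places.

p̂₁ = 143/222 ≈ 0.644144, p̂₂ = 336/459 ≈ 0.732026.
Pooled p̂ = (143+336)/(222+459) = 479/681 = 0.703377.
SE = √(p̂(1−p̂)(1/n₁+1/n₂)) = √(0.703377·0.296623·0.00668315) = √(0.00139436) = 0.037341.
z = (0.644144 − 0.732026)/0.037341 = -0.087882/0.037341 = -2.3535.
p-value = 2·P(Z > 2.353) ≈ 0.0186, so at α = 0.01 we fail to reject H₀.

z = -2.3535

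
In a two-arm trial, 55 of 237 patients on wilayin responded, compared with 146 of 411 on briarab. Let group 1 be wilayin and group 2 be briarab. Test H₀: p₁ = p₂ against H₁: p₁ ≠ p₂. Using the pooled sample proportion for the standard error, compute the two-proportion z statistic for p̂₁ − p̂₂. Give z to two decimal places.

p̂₁ = 55/237 = 0.23207, p̂₂ = 146/411 = 0.35523.
Pooled p̂ = (55+146)/(237+411) = 201/648 = 0.31019.
SE = √(p̂(1−p̂)(1/n₁+1/n₂)) = √(0.31019·0.68981·0.0066525) = √(0.00142344) = 0.03773.
z = (0.23207 − 0.35523)/0.03773 = -0.12316/0.03773 = -3.26.

z = -3.26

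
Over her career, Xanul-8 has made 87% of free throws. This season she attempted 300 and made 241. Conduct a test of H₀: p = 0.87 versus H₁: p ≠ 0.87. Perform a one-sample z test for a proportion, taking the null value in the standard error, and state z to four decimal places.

p̂ = 241/300 ≈ 0.8033333.
Standard error under H₀: √(0.87×0.13/300) = 0.0194165.
z = (0.8033333 − 0.87)/0.0194165 = -0.0666667/0.0194165 = -3.4335.
Two-sided p-value ≈ 2·Φ(−3.434) = 0.0006.

z = -3.4335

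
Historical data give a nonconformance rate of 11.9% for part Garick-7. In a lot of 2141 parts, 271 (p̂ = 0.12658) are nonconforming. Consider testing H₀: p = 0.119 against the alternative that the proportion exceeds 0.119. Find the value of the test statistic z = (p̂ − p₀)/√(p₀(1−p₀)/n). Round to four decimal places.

p̂ = 271/2141 ≈ 0.1265764.
SE = √(p₀(1−p₀)/n) = √(0.10484/2141) = 0.0069977.
z = (0.1265764 − 0.119)/0.0069977 = 0.0075764/0.0069977 = 1.0827.

z = 1.0827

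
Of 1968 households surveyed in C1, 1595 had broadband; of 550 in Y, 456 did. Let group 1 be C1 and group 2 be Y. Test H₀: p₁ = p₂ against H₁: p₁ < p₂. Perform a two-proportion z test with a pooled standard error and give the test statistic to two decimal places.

p̂₁ = 1595/1968 = 0.8105, p̂₂ = 456/550 = 0.8291.
Pooled p̂ = (1595+456)/(1968+550) = 2051/2518 = 0.8145.
SE = √(p̂(1−p̂)(1/n₁+1/n₂)) = √(0.8145·0.1855·0.00232631) = √(0.00035143) = 0.0187.
z = (0.8105 − 0.8291)/0.0187 = -0.0186/0.0187 = -0.99.

z = -0.99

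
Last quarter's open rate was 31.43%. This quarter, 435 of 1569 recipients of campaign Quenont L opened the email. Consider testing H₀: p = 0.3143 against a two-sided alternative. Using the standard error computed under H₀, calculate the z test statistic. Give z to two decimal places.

p̂ = 435/1569 ≈ 0.27725.
Standard error under H₀: √(0.3143×0.6857/1569) = 0.01172.
z = (0.27725 − 0.3143)/0.01172 = -0.03705/0.01172 = -3.16.
p-value = 2·P(Z > 3.162) ≈ 0.0016.

z = -3.16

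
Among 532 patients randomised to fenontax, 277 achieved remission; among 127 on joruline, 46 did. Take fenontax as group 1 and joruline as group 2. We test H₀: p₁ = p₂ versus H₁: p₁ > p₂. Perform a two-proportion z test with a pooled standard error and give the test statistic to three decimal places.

z = 3.210

p̂₁ = 277/532 ≈ 0.52068, p̂₂ = 46/127 ≈ 0.36220.
Pooled p̂ = (277+46)/(532+127) = 323/659 = 0.49014.
SE = √(p̂(1−p̂)(1/n₁+1/n₂)) = √(0.49014·0.50986·0.00975371) = √(0.00243748) = 0.04937.
z = (0.52068 − 0.36220)/0.04937 = 0.15848/0.04937 = 3.210.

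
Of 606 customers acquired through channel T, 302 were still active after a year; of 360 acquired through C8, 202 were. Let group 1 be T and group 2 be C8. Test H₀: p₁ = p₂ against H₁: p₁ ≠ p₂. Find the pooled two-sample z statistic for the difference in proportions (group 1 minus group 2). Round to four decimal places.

p̂₁ = 302/606 ≈ 0.498350, p̂₂ = 202/360 ≈ 0.561111.
Pooled p̂ = (302+202)/(606+360) = 504/966 = 0.521739.
SE = √(0.249527 × 0.00442794) = 0.033240.
z = (0.498350 − 0.561111)/0.033240 = -0.062761/0.033240 = -1.8881.
p-value = 2·P(Z > 1.888) ≈ 0.0590.

z = -1.8881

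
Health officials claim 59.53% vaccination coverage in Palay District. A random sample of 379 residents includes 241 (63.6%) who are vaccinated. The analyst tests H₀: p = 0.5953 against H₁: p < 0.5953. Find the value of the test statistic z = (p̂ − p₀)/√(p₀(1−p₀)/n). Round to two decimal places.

z = 1.61

p̂ = 241/379 ≈ 0.6359.
Standard error under H₀: √(0.5953×0.4047/379) = 0.0252.
z = (0.6359 − 0.5953)/0.0252 = 0.0406/0.0252 = 1.61.
p-value = P(Z < 1.610) ≈ 0.9463.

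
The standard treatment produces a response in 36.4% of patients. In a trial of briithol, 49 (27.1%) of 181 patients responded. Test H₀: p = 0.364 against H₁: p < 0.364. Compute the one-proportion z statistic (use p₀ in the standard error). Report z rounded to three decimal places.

z = -2.608

p̂ = 49/181 ≈ 0.270718.
Under H₀, SE = √(0.364·0.636/181) = √(0.00127903) = 0.035763.
z = (0.270718 − 0.364)/0.035763 = -0.093282/0.035763 = -2.608.
p-value = P(Z < -2.608) ≈ 0.0045.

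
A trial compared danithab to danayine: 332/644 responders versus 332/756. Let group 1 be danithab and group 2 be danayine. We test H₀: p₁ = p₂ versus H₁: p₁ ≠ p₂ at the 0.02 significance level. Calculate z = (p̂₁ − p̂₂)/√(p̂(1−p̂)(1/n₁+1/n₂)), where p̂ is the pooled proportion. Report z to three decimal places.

p̂₁ = 332/644 = 0.51553, p̂₂ = 332/756 = 0.43915.
Pooled p̂ = (332+332)/(644+756) = 664/1400 = 0.47429.
SE = √(0.249339 × 0.00287555) = 0.02678.
z = (0.51553 − 0.43915)/0.02678 = 0.07638/0.02678 = 2.852.
Two-sided p-value ≈ 2·Φ(−2.852) = 0.0043, so at α = 0.02 we reject H₀.

z = 2.852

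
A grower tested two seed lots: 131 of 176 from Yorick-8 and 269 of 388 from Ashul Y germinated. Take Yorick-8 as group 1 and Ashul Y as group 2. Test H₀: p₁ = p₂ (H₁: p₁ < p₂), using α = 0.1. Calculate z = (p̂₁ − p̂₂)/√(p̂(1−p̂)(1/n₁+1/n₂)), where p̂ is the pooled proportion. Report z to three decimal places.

z = 1.236

p̂₁ = 131/176 ≈ 0.74432, p̂₂ = 269/388 ≈ 0.69330.
Pooled p̂ = (131+269)/(176+388) = 400/564 = 0.70922.
SE = √(0.206227 × 0.00825914) = 0.04127.
z = (0.74432 − 0.69330)/0.04127 = 0.05102/0.04127 = 1.236.
p-value = P(Z < 1.236) ≈ 0.8918, so at α = 0.1 we fail to reject H₀.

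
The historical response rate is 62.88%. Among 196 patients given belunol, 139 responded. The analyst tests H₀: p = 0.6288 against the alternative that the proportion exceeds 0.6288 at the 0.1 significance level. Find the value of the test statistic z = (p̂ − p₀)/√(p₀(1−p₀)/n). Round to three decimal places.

z = 2.329

p̂ = 139/196 = 0.70918.
Standard error under H₀: √(0.6288×0.3712/196) = 0.03451.
z = (0.70918 − 0.6288)/0.03451 = 0.08038/0.03451 = 2.329.
p-value = P(Z > 2.329) ≈ 0.0099; since p < α = 0.1, reject H₀.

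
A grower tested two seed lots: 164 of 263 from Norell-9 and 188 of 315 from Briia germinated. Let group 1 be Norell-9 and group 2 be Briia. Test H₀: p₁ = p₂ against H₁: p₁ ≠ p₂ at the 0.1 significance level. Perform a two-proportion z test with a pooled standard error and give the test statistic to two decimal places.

p̂₁ = 164/263 ≈ 0.6236, p̂₂ = 188/315 ≈ 0.5968.
Pooled p̂ = (164+188)/(263+315) = 352/578 = 0.6090.
SE = √(p̂(1−p̂)(1/n₁+1/n₂)) = √(0.6090·0.3910·0.00697688) = √(0.00166133) = 0.0408.
z = (0.6236 − 0.5968)/0.0408 = 0.0268/0.0408 = 0.66.
p-value = 2·P(Z > 0.656) ≈ 0.5117. With α = 0.1, fail to reject H₀.

z = 0.66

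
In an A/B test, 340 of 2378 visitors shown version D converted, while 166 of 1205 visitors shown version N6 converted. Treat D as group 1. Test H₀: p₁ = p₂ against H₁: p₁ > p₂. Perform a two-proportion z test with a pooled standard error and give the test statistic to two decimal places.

z = 0.42

p̂₁ = 340/2378 = 0.1430, p̂₂ = 166/1205 = 0.1378.
Pooled p̂ = (340+166)/(2378+1205) = 506/3583 = 0.1412.
SE = √(0.121279 × 0.0012504) = 0.0123.
z = (0.1430 − 0.1378)/0.0123 = 0.0052/0.0123 = 0.42.
p-value = P(Z > 0.424) ≈ 0.3359.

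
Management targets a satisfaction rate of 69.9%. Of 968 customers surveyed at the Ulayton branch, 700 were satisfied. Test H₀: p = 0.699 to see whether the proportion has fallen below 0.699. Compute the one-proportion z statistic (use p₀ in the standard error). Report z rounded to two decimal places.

z = 1.64

p̂ = 700/968 = 0.7231.
SE = √(p₀(1−p₀)/n) = √(0.2104/968) = 0.0147.
z = (0.7231 − 0.699)/0.0147 = 0.0241/0.0147 = 1.64.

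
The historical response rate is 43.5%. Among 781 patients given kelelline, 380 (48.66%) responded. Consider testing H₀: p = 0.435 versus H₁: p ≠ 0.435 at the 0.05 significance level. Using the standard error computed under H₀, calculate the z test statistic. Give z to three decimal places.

z = 2.906

p̂ = 380/781 ≈ 0.48656.
Standard error under H₀: √(0.435×0.565/781) = 0.01774.
z = (0.48656 − 0.435)/0.01774 = 0.05156/0.01774 = 2.906.
p-value = 2·P(Z > 2.906) ≈ 0.0037; since p < α = 0.05, reject H₀.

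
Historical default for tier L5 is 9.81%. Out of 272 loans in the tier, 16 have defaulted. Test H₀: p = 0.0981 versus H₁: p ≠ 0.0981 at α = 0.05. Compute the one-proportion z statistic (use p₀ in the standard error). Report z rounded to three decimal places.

z = -2.178

p̂ = 16/272 = 0.058824.
Under H₀, SE = √(0.0981·0.9019/272) = √(0.000325281) = 0.018036.
z = (0.058824 − 0.0981)/0.018036 = -0.039276/0.018036 = -2.178.
p-value = 2·P(Z > 2.178) ≈ 0.0294, so at α = 0.05 we reject H₀.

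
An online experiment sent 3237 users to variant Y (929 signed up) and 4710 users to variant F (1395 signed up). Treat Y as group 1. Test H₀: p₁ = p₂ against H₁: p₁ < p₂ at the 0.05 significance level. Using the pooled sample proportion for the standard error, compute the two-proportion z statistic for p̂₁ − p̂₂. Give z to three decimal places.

p̂₁ = 929/3237 ≈ 0.286994, p̂₂ = 1395/4710 ≈ 0.296178.
Pooled p̂ = (929+1395)/(3237+4710) = 2324/7947 = 0.292437.
SE = √(0.206918 × 0.000521242) = 0.010385.
z = (0.286994 − 0.296178)/0.010385 = -0.009184/0.010385 = -0.884.
p-value = P(Z < -0.884) ≈ 0.1883. With α = 0.05, fail to reject H₀.

z = -0.884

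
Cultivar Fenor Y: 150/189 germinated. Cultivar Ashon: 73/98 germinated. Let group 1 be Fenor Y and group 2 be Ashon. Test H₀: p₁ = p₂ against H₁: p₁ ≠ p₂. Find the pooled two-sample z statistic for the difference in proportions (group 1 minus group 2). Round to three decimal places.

p̂₁ = 150/189 = 0.79365, p̂₂ = 73/98 = 0.74490.
Pooled p̂ = (150+73)/(189+98) = 223/287 = 0.77700.
SE = √(p̂(1−p̂)(1/n₁+1/n₂)) = √(0.77700·0.22300·0.0154951) = √(0.00268482) = 0.05182.
z = (0.79365 − 0.74490)/0.05182 = 0.04875/0.05182 = 0.941.

z = 0.941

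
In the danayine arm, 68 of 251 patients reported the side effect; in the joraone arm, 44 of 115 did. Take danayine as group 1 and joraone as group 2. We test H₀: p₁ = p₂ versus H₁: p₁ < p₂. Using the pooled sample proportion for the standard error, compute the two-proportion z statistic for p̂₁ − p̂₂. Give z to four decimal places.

p̂₁ = 68/251 = 0.270916, p̂₂ = 44/115 = 0.382609.
Pooled p̂ = (68+44)/(251+115) = 112/366 = 0.306011.
SE = √(p̂(1−p̂)(1/n₁+1/n₂)) = √(0.306011·0.693989·0.0126797) = √(0.00269277) = 0.051892.
z = (0.270916 − 0.382609)/0.051892 = -0.111693/0.051892 = -2.1524.

z = -2.1524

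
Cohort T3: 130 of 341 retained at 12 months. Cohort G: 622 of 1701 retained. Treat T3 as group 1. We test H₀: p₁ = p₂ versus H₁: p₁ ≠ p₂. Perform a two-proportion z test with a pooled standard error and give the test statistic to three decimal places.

p̂₁ = 130/341 = 0.38123, p̂₂ = 622/1701 = 0.36567.
Pooled p̂ = (130+622)/(341+1701) = 752/2042 = 0.36827.
SE = √(p̂(1−p̂)(1/n₁+1/n₂)) = √(0.36827·0.63173·0.00352044) = √(0.000819017) = 0.02862.
z = (0.38123 − 0.36567)/0.02862 = 0.01556/0.02862 = 0.544.
Two-sided p-value ≈ 2·Φ(−0.544) = 0.5865.

z = 0.544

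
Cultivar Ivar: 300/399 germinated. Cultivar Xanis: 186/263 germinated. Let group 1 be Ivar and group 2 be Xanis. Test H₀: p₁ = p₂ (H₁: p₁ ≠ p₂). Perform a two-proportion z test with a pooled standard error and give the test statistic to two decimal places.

p̂₁ = 300/399 ≈ 0.7519, p̂₂ = 186/263 ≈ 0.7072.
Pooled p̂ = (300+186)/(399+263) = 486/662 = 0.7341.
SE = √(0.195179 × 0.00630855) = 0.0351.
z = (0.7519 − 0.7072)/0.0351 = 0.0447/0.0351 = 1.27.

z = 1.27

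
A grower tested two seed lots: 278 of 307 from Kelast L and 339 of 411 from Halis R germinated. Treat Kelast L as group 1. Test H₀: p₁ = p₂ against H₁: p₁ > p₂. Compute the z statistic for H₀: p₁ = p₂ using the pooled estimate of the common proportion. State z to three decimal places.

p̂₁ = 278/307 ≈ 0.905537, p̂₂ = 339/411 ≈ 0.824818.
Pooled p̂ = (278+339)/(307+411) = 617/718 = 0.859331.
SE = √(0.120881 × 0.00569042) = 0.026227.
z = (0.905537 − 0.824818)/0.026227 = 0.080719/0.026227 = 3.078.

z = 3.078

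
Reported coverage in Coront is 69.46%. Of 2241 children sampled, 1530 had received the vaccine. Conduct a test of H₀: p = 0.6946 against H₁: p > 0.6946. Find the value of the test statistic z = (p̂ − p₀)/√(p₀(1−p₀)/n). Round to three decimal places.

z = -1.220

p̂ = 1530/2241 = 0.68273.
Under H₀, SE = √(0.6946·0.3054/2241) = √(9.4659e-05) = 0.00973.
z = (0.68273 − 0.6946)/0.00973 = -0.01187/0.00973 = -1.220.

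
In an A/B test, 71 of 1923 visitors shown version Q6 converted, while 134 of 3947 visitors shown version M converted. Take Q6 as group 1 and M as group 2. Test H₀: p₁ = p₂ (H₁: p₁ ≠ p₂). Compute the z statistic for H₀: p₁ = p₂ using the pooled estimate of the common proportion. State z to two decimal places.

p̂₁ = 71/1923 = 0.03692, p̂₂ = 134/3947 = 0.03395.
Pooled p̂ = (71+134)/(1923+3947) = 205/5870 = 0.03492.
SE = √(p̂(1−p̂)(1/n₁+1/n₂)) = √(0.03492·0.96508·0.000773378) = √(2.60657e-05) = 0.00511.
z = (0.03692 − 0.03395)/0.00511 = 0.00297/0.00511 = 0.58.

z = 0.58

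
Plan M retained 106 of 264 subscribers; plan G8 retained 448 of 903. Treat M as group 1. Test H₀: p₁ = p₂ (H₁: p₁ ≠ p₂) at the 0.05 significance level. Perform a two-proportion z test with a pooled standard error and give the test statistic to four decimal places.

z = -2.7079

p̂₁ = 106/264 ≈ 0.401515, p̂₂ = 448/903 ≈ 0.496124.
Pooled p̂ = (106+448)/(264+903) = 554/1167 = 0.474722.
SE = √(0.249361 × 0.0048953) = 0.034938.
z = (0.401515 − 0.496124)/0.034938 = -0.094609/0.034938 = -2.7079.
Two-sided p-value ≈ 2·Φ(−2.708) = 0.0068. With α = 0.05, reject H₀.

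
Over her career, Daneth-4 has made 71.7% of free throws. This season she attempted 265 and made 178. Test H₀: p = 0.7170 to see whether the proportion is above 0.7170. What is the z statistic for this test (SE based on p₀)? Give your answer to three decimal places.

z = -1.637

p̂ = 178/265 ≈ 0.67170.
SE = √(p₀(1−p₀)/n) = √(0.20291/265) = 0.02767.
z = (0.67170 − 0.717)/0.02767 = -0.04530/0.02767 = -1.637.
p-value = P(Z > -1.637) ≈ 0.9492.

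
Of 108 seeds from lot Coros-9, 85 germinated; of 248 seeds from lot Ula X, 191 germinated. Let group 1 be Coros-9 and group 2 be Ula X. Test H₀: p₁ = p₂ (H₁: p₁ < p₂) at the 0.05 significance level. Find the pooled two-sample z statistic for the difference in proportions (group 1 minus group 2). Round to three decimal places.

z = 0.351

p̂₁ = 85/108 = 0.78704, p̂₂ = 191/248 = 0.77016.
Pooled p̂ = (85+191)/(108+248) = 276/356 = 0.77528.
SE = √(p̂(1−p̂)(1/n₁+1/n₂)) = √(0.77528·0.22472·0.0132915) = √(0.00231565) = 0.04812.
z = (0.78704 − 0.77016)/0.04812 = 0.01688/0.04812 = 0.351.
p-value = P(Z < 0.351) ≈ 0.6371. With α = 0.05, fail to reject H₀.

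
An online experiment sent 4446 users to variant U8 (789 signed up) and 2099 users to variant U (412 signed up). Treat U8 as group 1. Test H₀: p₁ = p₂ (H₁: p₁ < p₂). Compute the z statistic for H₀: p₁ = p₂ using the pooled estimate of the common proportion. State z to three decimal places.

z = -1.836

p̂₁ = 789/4446 ≈ 0.17746, p̂₂ = 412/2099 ≈ 0.19628.
Pooled p̂ = (789+412)/(4446+2099) = 1201/6545 = 0.18350.
SE = √(p̂(1−p̂)(1/n₁+1/n₂)) = √(0.18350·0.81650·0.000701339) = √(0.000105079) = 0.01025.
z = (0.17746 − 0.19628)/0.01025 = -0.01882/0.01025 = -1.836.
p-value = P(Z < -1.836) ≈ 0.0332.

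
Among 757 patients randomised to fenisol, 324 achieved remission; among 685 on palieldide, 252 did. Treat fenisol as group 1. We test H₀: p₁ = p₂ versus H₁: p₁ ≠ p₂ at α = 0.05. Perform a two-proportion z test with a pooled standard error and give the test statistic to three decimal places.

p̂₁ = 324/757 ≈ 0.42801, p̂₂ = 252/685 ≈ 0.36788.
Pooled p̂ = (324+252)/(757+685) = 576/1442 = 0.39945.
SE = √(0.239889 × 0.00278086) = 0.02583.
z = (0.42801 − 0.36788)/0.02583 = 0.06013/0.02583 = 2.328.
p-value = 2·P(Z > 2.328) ≈ 0.0199, so at α = 0.05 we reject H₀.

z = 2.328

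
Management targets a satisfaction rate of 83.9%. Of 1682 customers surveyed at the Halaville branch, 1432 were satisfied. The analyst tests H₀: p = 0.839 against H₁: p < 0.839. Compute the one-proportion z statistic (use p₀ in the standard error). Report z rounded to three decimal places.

z = 1.380

p̂ = 1432/1682 = 0.851367.
Under H₀, SE = √(0.839·0.161/1682) = √(8.03086e-05) = 0.008962.
z = (0.851367 − 0.839)/0.008962 = 0.012367/0.008962 = 1.380.
p-value = P(Z < 1.380) ≈ 0.9162.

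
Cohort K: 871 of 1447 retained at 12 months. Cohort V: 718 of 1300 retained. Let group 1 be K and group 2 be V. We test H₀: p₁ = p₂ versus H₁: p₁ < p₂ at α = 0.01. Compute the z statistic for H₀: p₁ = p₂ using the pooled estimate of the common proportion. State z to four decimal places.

p̂₁ = 871/1447 ≈ 0.601935, p̂₂ = 718/1300 ≈ 0.552308.
Pooled p̂ = (871+718)/(1447+1300) = 1589/2747 = 0.578449.
SE = √(0.243846 × 0.00146032) = 0.018870.
z = (0.601935 − 0.552308)/0.018870 = 0.049627/0.018870 = 2.6299.
p-value = P(Z < 2.630) ≈ 0.9957. With α = 0.01, fail to reject H₀.

z = 2.6299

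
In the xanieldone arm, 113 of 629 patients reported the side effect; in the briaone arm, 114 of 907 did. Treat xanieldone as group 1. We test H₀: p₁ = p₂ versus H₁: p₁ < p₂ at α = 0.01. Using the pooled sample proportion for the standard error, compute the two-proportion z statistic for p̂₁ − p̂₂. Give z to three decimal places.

p̂₁ = 113/629 = 0.179650, p̂₂ = 114/907 = 0.125689.
Pooled p̂ = (113+114)/(629+907) = 227/1536 = 0.147786.
SE = √(0.125946 × 0.00269236) = 0.018414.
z = (0.179650 − 0.125689)/0.018414 = 0.053961/0.018414 = 2.930.
p-value = P(Z < 2.930) ≈ 0.9983, so at α = 0.01 we fail to reject H₀.

z = 2.930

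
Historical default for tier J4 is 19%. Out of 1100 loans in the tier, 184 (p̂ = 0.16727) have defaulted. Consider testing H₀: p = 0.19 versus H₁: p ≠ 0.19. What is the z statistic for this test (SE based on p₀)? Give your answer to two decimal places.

p̂ = 184/1100 ≈ 0.1673.
Standard error under H₀: √(0.19×0.81/1100) = 0.0118.
z = (0.1673 − 0.19)/0.0118 = -0.0227/0.0118 = -1.92.
Two-sided p-value ≈ 2·Φ(−1.921) = 0.0547.

z = -1.92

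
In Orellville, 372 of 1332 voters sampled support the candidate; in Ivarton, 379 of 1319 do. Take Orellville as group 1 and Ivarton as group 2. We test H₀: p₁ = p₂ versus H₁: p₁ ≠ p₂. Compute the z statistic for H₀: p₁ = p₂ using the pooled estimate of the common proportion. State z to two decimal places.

p̂₁ = 372/1332 ≈ 0.2793, p̂₂ = 379/1319 ≈ 0.2873.
Pooled p̂ = (372+379)/(1332+1319) = 751/2651 = 0.2833.
SE = √(p̂(1−p̂)(1/n₁+1/n₂)) = √(0.2833·0.7167·0.0015089) = √(0.000306362) = 0.0175.
z = (0.2793 − 0.2873)/0.0175 = -0.0080/0.0175 = -0.46.
Two-sided p-value ≈ 2·Φ(−0.460) = 0.6452.

z = -0.46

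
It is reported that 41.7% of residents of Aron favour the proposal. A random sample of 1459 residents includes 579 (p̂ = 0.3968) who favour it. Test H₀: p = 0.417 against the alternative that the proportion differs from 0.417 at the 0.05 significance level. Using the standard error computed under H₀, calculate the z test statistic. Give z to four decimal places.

z = -1.5612

p̂ = 579/1459 ≈ 0.3968472.
Under H₀, SE = √(0.417·0.583/1459) = √(0.000166629) = 0.0129085.
z = (0.3968472 − 0.417)/0.0129085 = -0.0201528/0.0129085 = -1.5612.
p-value = 2·P(Z > 1.561) ≈ 0.1185; since p > α = 0.05, fail to reject H₀.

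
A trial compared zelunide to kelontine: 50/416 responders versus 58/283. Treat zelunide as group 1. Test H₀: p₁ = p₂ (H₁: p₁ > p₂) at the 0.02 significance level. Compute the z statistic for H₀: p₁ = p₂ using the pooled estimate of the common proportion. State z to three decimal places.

z = -3.043

p̂₁ = 50/416 = 0.12019, p̂₂ = 58/283 = 0.20495.
Pooled p̂ = (50+58)/(416+283) = 108/699 = 0.15451.
SE = √(p̂(1−p̂)(1/n₁+1/n₂)) = √(0.15451·0.84549·0.00593742) = √(0.000775629) = 0.02785.
z = (0.12019 − 0.20495)/0.02785 = -0.08476/0.02785 = -3.043.
p-value = P(Z > -3.043) ≈ 0.9988. With α = 0.02, fail to reject H₀.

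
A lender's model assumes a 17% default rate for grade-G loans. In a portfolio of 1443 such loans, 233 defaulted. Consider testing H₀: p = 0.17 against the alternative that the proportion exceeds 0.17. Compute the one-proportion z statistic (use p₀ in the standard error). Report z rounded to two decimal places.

z = -0.86

p̂ = 233/1443 ≈ 0.1615.
Standard error under H₀: √(0.17×0.83/1443) = 0.0099.
z = (0.1615 − 0.17)/0.0099 = -0.0085/0.0099 = -0.86.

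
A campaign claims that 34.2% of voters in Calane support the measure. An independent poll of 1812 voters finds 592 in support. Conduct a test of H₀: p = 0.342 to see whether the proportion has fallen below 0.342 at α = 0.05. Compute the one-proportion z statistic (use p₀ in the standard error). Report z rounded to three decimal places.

z = -1.372

p̂ = 592/1812 ≈ 0.326711.
Under H₀, SE = √(0.342·0.658/1812) = √(0.000124192) = 0.011144.
z = (0.326711 − 0.342)/0.011144 = -0.015289/0.011144 = -1.372.
p-value = P(Z < -1.372) ≈ 0.0850; since p > α = 0.05, fail to reject H₀.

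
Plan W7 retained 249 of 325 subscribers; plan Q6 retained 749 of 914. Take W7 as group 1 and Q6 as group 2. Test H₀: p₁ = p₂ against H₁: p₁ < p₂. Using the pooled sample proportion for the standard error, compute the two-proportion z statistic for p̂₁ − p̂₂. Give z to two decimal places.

z = -2.09

p̂₁ = 249/325 = 0.76615, p̂₂ = 749/914 = 0.81947.
Pooled p̂ = (249+749)/(325+914) = 998/1239 = 0.80549.
SE = √(0.156677 × 0.00417101) = 0.02556.
z = (0.76615 − 0.81947)/0.02556 = -0.05332/0.02556 = -2.09.
p-value = P(Z < -2.086) ≈ 0.0185.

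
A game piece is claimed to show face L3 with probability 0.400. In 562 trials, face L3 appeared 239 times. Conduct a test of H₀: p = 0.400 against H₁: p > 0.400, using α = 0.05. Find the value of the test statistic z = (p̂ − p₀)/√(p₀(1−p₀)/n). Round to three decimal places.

p̂ = 239/562 ≈ 0.42527.
SE = √(p₀(1−p₀)/n) = √(0.24/562) = 0.02067.
z = (0.42527 − 0.4)/0.02067 = 0.02527/0.02067 = 1.223.
p-value = P(Z > 1.223) ≈ 0.1107; since p > α = 0.05, fail to reject H₀.

z = 1.223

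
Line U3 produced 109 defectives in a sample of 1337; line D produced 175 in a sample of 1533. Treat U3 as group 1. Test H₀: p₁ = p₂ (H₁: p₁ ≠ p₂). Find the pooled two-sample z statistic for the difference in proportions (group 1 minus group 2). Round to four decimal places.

z = -2.9202

p̂₁ = 109/1337 = 0.0815258, p̂₂ = 175/1533 = 0.1141553.
Pooled p̂ = (109+175)/(1337+1533) = 284/2870 = 0.0989547.
SE = √(p̂(1−p̂)(1/n₁+1/n₂)) = √(0.0989547·0.9010453·0.00140026) = √(0.000124851) = 0.0111737.
z = (0.0815258 − 0.1141553)/0.0111737 = -0.0326295/0.0111737 = -2.9202.
p-value = 2·P(Z > 2.920) ≈ 0.0035.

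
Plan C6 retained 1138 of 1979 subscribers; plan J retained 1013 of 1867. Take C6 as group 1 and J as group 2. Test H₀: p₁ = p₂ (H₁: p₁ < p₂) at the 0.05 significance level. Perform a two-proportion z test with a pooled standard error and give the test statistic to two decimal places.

z = 2.03

p̂₁ = 1138/1979 ≈ 0.57504, p̂₂ = 1013/1867 ≈ 0.54258.
Pooled p̂ = (1138+1013)/(1979+1867) = 2151/3846 = 0.55928.
SE = √(p̂(1−p̂)(1/n₁+1/n₂)) = √(0.55928·0.44072·0.00104092) = √(0.000256573) = 0.01602.
z = (0.57504 − 0.54258)/0.01602 = 0.03246/0.01602 = 2.03.
p-value = P(Z < 2.026) ≈ 0.9786; since p > α = 0.05, fail to reject H₀.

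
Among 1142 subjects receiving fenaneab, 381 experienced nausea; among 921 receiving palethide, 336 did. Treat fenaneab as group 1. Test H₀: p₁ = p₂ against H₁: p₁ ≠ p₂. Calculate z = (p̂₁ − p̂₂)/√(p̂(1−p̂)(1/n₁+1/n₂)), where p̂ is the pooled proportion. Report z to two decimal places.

z = -1.48

p̂₁ = 381/1142 ≈ 0.3336, p̂₂ = 336/921 ≈ 0.3648.
Pooled p̂ = (381+336)/(1142+921) = 717/2063 = 0.3476.
SE = √(p̂(1−p̂)(1/n₁+1/n₂)) = √(0.3476·0.6524·0.00196143) = √(0.000444774) = 0.0211.
z = (0.3336 − 0.3648)/0.0211 = -0.0312/0.0211 = -1.48.
Two-sided p-value ≈ 2·Φ(−1.479) = 0.1391.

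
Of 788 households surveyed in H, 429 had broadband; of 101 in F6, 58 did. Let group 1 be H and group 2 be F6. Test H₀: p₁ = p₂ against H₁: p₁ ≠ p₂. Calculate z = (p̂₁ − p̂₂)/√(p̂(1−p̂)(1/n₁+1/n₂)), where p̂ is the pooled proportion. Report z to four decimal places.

p̂₁ = 429/788 = 0.544416, p̂₂ = 58/101 = 0.574257.
Pooled p̂ = (429+58)/(788+101) = 487/889 = 0.547807.
SE = √(0.247715 × 0.01117) = 0.052602.
z = (0.544416 − 0.574257)/0.052602 = -0.029841/0.052602 = -0.5673.
p-value = 2·P(Z > 0.567) ≈ 0.5705.

z = -0.5673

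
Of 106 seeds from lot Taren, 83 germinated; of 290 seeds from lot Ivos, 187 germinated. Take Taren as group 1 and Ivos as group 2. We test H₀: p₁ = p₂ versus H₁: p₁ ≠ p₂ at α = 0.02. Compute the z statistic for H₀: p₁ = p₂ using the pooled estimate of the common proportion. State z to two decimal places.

z = 2.61

p̂₁ = 83/106 = 0.7830, p̂₂ = 187/290 = 0.6448.
Pooled p̂ = (83+187)/(106+290) = 270/396 = 0.6818.
SE = √(p̂(1−p̂)(1/n₁+1/n₂)) = √(0.6818·0.3182·0.0128822) = √(0.0027947) = 0.0529.
z = (0.7830 − 0.6448)/0.0529 = 0.1382/0.0529 = 2.61.
p-value = 2·P(Z > 2.614) ≈ 0.0089; since p < α = 0.02, reject H₀.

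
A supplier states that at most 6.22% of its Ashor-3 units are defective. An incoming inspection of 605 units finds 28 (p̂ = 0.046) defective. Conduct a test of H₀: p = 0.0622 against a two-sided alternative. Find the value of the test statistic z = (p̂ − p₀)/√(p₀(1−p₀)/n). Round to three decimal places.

z = -1.621

p̂ = 28/605 ≈ 0.04628.
Standard error under H₀: √(0.0622×0.9378/605) = 0.00982.
z = (0.04628 − 0.0622)/0.00982 = -0.01592/0.00982 = -1.621.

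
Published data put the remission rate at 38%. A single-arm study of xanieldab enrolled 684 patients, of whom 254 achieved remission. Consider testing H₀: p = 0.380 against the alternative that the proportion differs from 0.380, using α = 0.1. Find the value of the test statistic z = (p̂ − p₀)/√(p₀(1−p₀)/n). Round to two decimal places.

p̂ = 254/684 ≈ 0.3713.
Standard error under H₀: √(0.38×0.62/684) = 0.0186.
z = (0.3713 − 0.38)/0.0186 = -0.0087/0.0186 = -0.47.
Two-sided p-value ≈ 2·Φ(−0.466) = 0.6410, so at α = 0.1 we fail to reject H₀.

z = -0.47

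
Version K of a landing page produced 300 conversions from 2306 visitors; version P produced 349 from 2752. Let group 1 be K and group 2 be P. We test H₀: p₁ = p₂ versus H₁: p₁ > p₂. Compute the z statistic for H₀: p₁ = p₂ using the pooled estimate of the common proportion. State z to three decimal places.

p̂₁ = 300/2306 = 0.13010, p̂₂ = 349/2752 = 0.12682.
Pooled p̂ = (300+349)/(2306+2752) = 649/5058 = 0.12831.
SE = √(0.111848 × 0.000797023) = 0.00944.
z = (0.13010 − 0.12682)/0.00944 = 0.00328/0.00944 = 0.347.
p-value = P(Z > 0.347) ≈ 0.3642.

z = 0.347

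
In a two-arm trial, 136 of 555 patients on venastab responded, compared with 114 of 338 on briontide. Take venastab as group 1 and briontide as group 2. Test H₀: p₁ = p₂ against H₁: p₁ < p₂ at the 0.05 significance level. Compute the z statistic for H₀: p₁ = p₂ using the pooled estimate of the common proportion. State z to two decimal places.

p̂₁ = 136/555 ≈ 0.2450, p̂₂ = 114/338 ≈ 0.3373.
Pooled p̂ = (136+114)/(555+338) = 250/893 = 0.2800.
SE = √(p̂(1−p̂)(1/n₁+1/n₂)) = √(0.2800·0.7200·0.00476038) = √(0.000959599) = 0.0310.
z = (0.2450 − 0.3373)/0.0310 = -0.0923/0.0310 = -2.98.
p-value = P(Z < -2.977) ≈ 0.0015. With α = 0.05, reject H₀.

z = -2.98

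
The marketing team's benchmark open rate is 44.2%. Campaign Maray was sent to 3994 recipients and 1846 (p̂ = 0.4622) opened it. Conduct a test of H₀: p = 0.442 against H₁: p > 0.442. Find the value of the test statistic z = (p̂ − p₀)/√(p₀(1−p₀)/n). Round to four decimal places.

z = 2.5697

p̂ = 1846/3994 = 0.462193.
SE = √(p₀(1−p₀)/n) = √(0.24664/3994) = 0.007858.
z = (0.462193 − 0.442)/0.007858 = 0.020193/0.007858 = 2.5697.
p-value = P(Z > 2.570) ≈ 0.0051.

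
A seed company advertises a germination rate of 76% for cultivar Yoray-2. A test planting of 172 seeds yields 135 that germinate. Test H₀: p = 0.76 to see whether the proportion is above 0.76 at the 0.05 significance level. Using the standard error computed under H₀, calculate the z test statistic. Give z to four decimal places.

z = 0.7641

p̂ = 135/172 ≈ 0.784884.
Under H₀, SE = √(0.76·0.24/172) = √(0.00106047) = 0.032565.
z = (0.784884 − 0.76)/0.032565 = 0.024884/0.032565 = 0.7641.
p-value = P(Z > 0.764) ≈ 0.2224. With α = 0.05, fail to reject H₀.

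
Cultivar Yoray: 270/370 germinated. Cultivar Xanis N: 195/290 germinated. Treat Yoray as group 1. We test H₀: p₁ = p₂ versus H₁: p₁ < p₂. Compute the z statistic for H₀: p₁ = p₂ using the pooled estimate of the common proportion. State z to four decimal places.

p̂₁ = 270/370 = 0.729730, p̂₂ = 195/290 = 0.672414.
Pooled p̂ = (270+195)/(370+290) = 465/660 = 0.704545.
SE = √(0.208161 × 0.00615098) = 0.035783.
z = (0.729730 − 0.672414)/0.035783 = 0.057316/0.035783 = 1.6018.

z = 1.6018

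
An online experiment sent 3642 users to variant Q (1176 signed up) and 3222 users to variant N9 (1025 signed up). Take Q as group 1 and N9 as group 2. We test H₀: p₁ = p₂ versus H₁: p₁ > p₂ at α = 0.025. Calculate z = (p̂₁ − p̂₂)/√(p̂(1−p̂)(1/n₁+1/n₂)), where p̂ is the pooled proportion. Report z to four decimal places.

z = 0.4229

p̂₁ = 1176/3642 ≈ 0.3228995, p̂₂ = 1025/3222 ≈ 0.3181254.
Pooled p̂ = (1176+1025)/(3642+3222) = 2201/6864 = 0.3206585.
SE = √(p̂(1−p̂)(1/n₁+1/n₂)) = √(0.3206585·0.6793415·0.000584941) = √(0.000127421) = 0.0112881.
z = (0.3228995 − 0.3181254)/0.0112881 = 0.0047741/0.0112881 = 0.4229.
p-value = P(Z > 0.423) ≈ 0.3362, so at α = 0.025 we fail to reject H₀.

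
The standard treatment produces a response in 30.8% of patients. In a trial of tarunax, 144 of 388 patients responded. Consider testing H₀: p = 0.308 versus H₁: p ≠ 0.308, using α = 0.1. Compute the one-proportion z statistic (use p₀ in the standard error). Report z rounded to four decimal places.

p̂ = 144/388 ≈ 0.371134.
SE = √(p₀(1−p₀)/n) = √(0.21314/388) = 0.023438.
z = (0.371134 − 0.308)/0.023438 = 0.063134/0.023438 = 2.6937.
p-value = 2·P(Z > 2.694) ≈ 0.0071, so at α = 0.1 we reject H₀.

z = 2.6937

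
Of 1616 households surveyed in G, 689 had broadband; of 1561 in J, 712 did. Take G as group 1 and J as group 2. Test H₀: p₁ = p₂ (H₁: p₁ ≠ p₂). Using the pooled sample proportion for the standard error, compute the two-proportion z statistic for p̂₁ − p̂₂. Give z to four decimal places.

z = -1.6888

p̂₁ = 689/1616 = 0.426361, p̂₂ = 712/1561 = 0.456118.
Pooled p̂ = (689+712)/(1616+1561) = 1401/3177 = 0.440982.
SE = √(p̂(1−p̂)(1/n₁+1/n₂)) = √(0.440982·0.559018·0.00125943) = √(0.00031047) = 0.017620.
z = (0.426361 − 0.456118)/0.017620 = -0.029757/0.017620 = -1.6888.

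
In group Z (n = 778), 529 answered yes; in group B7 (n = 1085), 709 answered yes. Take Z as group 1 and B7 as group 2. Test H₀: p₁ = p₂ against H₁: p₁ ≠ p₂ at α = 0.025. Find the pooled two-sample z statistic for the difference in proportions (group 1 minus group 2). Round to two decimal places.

z = 1.19

p̂₁ = 529/778 = 0.6799, p̂₂ = 709/1085 = 0.6535.
Pooled p̂ = (529+709)/(778+1085) = 1238/1863 = 0.6645.
SE = √(p̂(1−p̂)(1/n₁+1/n₂)) = √(0.6645·0.3355·0.00220701) = √(0.000492015) = 0.0222.
z = (0.6799 − 0.6535)/0.0222 = 0.0264/0.0222 = 1.19.
Two-sided p-value ≈ 2·Φ(−1.194) = 0.2323; since p > α = 0.025, fail to reject H₀.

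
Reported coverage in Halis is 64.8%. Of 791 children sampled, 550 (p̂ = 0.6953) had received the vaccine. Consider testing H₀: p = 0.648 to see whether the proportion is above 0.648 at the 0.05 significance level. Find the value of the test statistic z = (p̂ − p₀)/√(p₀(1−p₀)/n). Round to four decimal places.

z = 2.7867

p̂ = 550/791 = 0.6953224.
SE = √(p₀(1−p₀)/n) = √(0.2281/791) = 0.0169813.
z = (0.6953224 − 0.648)/0.0169813 = 0.0473224/0.0169813 = 2.7867.
p-value = P(Z > 2.787) ≈ 0.0027. With α = 0.05, reject H₀.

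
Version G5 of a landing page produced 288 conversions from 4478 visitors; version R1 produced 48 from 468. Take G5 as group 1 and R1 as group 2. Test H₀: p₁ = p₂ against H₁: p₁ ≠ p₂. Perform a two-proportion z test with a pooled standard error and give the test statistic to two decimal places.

z = -3.13

p̂₁ = 288/4478 ≈ 0.06431, p̂₂ = 48/468 ≈ 0.10256.
Pooled p̂ = (288+48)/(4478+468) = 336/4946 = 0.06793.
SE = √(0.0633187 × 0.00236007) = 0.01222.
z = (0.06431 − 0.10256)/0.01222 = -0.03825/0.01222 = -3.13.
Two-sided p-value ≈ 2·Φ(−3.129) = 0.0018.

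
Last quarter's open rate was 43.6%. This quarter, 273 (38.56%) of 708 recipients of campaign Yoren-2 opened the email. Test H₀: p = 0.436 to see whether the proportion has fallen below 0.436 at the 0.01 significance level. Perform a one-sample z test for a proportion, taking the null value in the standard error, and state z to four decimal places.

z = -2.7047

p̂ = 273/708 ≈ 0.385593.
Under H₀, SE = √(0.436·0.564/708) = √(0.000347322) = 0.018637.
z = (0.385593 − 0.436)/0.018637 = -0.050407/0.018637 = -2.7047.
p-value = P(Z < -2.705) ≈ 0.0034; since p < α = 0.01, reject H₀.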